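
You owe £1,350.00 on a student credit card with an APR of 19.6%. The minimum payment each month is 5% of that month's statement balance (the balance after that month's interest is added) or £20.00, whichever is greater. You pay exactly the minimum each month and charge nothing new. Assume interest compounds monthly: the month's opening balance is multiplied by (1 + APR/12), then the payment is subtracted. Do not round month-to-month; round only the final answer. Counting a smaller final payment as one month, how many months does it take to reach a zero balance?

60 months

Monthly rate r = 19.6%/12 = 1.63333% = 0.0163333.
While 5% of the post-interest balance exceeds £20.00, each month B ← (B·(1+r))·(1 − 0.05), i.e. B shrinks by the factor (1+r)·0.95 = 0.96552.
This holds for months 1–36. Entering month 37 the balance is £381.67; 5% of the post-interest balance is now below £20.00, so the flat £20.00 minimum applies from here.
From month 37 a fixed £20.00 at rate r clears £381.67 in 24 more payments. Total: 36 + 24 = 60 months.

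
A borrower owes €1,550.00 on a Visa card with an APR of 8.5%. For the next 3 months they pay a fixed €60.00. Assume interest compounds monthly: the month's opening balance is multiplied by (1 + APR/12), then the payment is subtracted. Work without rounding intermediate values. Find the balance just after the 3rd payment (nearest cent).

€1,401.89

Monthly rate r = 8.5%/12 = 0.708333% = 0.00708333.
Each month: B ← B·(1+r) − €60.00.
Month 1: interest €10.98; balance after payment €1,500.98.
Month 2: interest €10.63; balance after payment €1,451.61.
Month 3: interest €10.28; balance after payment €1,401.89.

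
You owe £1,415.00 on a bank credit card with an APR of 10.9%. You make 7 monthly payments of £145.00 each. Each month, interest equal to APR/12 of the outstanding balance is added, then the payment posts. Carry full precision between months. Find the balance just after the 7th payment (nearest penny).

Monthly rate r = 10.9%/12 = 0.908333% = 0.00908333.
Each month: B ← B·(1+r) − £145.00.
Month 1: interest £12.85; balance after payment £1,282.85.
Month 2: interest £11.65; balance after payment £1,149.51.
Month 3: interest £10.44; balance after payment £1,014.95.
Month 4: interest £9.22; balance after payment £879.17.
Month 5: interest £7.99; balance after payment £742.15.
Month 6: interest £6.74; balance after payment £603.89.
Month 7: interest £5.49; balance after payment £464.38.

£464.38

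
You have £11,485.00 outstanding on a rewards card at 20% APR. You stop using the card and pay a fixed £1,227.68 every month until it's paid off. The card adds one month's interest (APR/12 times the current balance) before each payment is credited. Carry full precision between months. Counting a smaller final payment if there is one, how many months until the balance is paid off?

Monthly rate r = 20%/12 = 1.66667% = 0.0166667.
Recurrence: B ← B·(1+r) − £1,227.68.
Month 1: interest £191.42; balance after payment £10,448.74.
Month 2: interest £174.15; balance after payment £9,395.20.
Closed form: n = −ln(1 − rB₀/P)/ln(1+r) = −ln(0.84408)/ln(1.01667) ≈ 10.255, so the balance reaches zero during payment 11.

11 months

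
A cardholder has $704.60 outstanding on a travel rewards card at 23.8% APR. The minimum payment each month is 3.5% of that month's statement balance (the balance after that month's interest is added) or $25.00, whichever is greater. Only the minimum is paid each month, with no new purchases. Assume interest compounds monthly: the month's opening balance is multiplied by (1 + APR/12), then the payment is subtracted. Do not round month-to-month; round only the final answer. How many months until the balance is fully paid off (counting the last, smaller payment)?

Monthly rate r = 23.8%/12 = 1.98333% = 0.0198333.
While 3.5% of the post-interest balance exceeds $25.00, each month B ← (B·(1+r))·(1 − 0.035), i.e. B shrinks by the factor (1+r)·0.965 = 0.98414.
This holds for months 1–1. Entering month 2 the balance is $693.42; 3.5% of the post-interest balance is now below $25.00, so the flat $25.00 minimum applies from here.
From month 2 a fixed $25.00 at rate r clears $693.42 in 41 more payments. Total: 1 + 41 = 42 months.

42 months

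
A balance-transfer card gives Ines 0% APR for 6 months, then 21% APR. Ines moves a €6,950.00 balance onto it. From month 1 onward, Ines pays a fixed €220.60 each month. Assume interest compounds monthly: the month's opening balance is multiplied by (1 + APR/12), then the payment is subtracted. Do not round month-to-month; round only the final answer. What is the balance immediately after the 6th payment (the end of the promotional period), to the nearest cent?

€5,626.40

Promo months 1–6 at r₀ = 0%/12 = 0; months 7+ at r₁ = 21%/12 = 0.0175.
After month 6 (no interest yet): B = €6,950.00 − 6·€220.60 = €5,626.40.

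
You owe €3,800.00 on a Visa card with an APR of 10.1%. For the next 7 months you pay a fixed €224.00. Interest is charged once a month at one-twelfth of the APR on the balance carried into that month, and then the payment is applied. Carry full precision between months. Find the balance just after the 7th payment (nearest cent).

€2,421.46

Monthly rate r = 10.1%/12 = 0.841667% = 0.00841667.
Each month: B ← B·(1+r) − €224.00.
Month 1: interest €31.98; balance after payment €3,607.98.
Month 2: interest €30.37; balance after payment €3,414.35.
Month 3: interest €28.74; balance after payment €3,219.09.
Month 4: interest €27.09; balance after payment €3,022.18.
Month 5: interest €25.44; balance after payment €2,823.62.
Month 6: interest €23.77; balance after payment €2,623.38.
Month 7: interest €22.08; balance after payment €2,421.46.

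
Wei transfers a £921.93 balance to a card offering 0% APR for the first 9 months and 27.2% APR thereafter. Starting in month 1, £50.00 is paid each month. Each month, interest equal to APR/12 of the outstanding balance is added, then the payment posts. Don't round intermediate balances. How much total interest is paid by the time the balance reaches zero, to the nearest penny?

Promo months 1–9 at r₀ = 0%/12 = 0; months 10+ at r₁ = 27.2%/12 = 0.0226667.
After month 9 (no interest yet): B = £921.93 − 9·£50.00 = £471.93.
Then at r₁ with £50.00/mo: n₂ = −ln(1 − r₁·B/P)/ln(1+r₁) ≈ 10.74 → 11 more payments.
Total paid = 19·£50.00 + £37.11 = £987.11; interest = £987.11 − £921.93 = £65.18.

£65.18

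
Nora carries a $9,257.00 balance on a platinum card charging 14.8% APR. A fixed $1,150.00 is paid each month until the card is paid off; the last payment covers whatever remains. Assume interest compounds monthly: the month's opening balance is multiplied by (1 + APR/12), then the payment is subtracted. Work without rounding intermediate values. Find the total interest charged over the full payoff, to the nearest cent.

Monthly rate r = 14.8%/12 = 1.23333% = 0.0123333.
Payoff takes n = ⌈−ln(1 − rB₀/P)/ln(1+r)⌉ = ⌈8.530⌉ = 9 payments; the last is $611.14.
Total paid = 8·$1,150.00 + $611.14 = $9,811.14.
Total interest = total paid − principal = $9,811.14 − $9,257.00 = $554.14.

$554.14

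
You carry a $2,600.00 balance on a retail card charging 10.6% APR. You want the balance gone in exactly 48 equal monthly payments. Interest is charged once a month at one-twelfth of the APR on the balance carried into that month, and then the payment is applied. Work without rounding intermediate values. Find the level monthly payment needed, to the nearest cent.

$66.69

Monthly rate r = 10.6%/12 = 0.883333% = 0.00883333.
Level-payment amortization: P = B₀·r / (1 − (1+r)^(−n)) = 2600.00·0.00883333 / (1 − 1.00883^(−48)).
Denominator 1 − (1+r)^(−48) = 0.344356635.
P = 22.9667 / 0.344356635 ≈ 66.69.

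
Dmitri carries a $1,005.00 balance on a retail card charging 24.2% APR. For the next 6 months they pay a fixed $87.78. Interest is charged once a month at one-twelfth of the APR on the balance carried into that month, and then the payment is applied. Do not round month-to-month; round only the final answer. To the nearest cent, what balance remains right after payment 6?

Monthly rate r = 24.2%/12 = 2.01667% = 0.0201667.
Each month: B ← B·(1+r) − $87.78.
Month 1: interest $20.27; balance after payment $937.49.
Month 2: interest $18.91; balance after payment $868.61.
Month 3: interest $17.52; balance after payment $798.35.
Month 4: interest $16.10; balance after payment $726.67.
Month 5: interest $14.65; balance after payment $653.55.
Month 6: interest $13.18; balance after payment $578.94.

$578.94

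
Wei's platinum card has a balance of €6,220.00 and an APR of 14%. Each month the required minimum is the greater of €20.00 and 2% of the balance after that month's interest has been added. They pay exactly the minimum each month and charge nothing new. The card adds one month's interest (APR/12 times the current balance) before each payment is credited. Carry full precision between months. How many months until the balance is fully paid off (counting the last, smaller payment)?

288 months

Monthly rate r = 14%/12 = 1.16667% = 0.0116667.
While 2% of the post-interest balance exceeds €20.00, each month B ← (B·(1+r))·(1 − 0.02), i.e. B shrinks by the factor (1+r)·0.98 = 0.99143.
This holds for months 1–214. Entering month 215 the balance is €986.69; 2% of the post-interest balance is now below €20.00, so the flat €20.00 minimum applies from here.
From month 215 a fixed €20.00 at rate r clears €986.69 in 74 more payments. Total: 214 + 74 = 288 months.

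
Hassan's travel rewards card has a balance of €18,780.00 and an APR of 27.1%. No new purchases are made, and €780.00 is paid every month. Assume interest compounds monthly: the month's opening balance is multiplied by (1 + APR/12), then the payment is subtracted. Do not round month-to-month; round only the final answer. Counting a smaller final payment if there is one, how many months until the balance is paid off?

Monthly rate r = 27.1%/12 = 2.25833% = 0.0225833.
Recurrence: B ← B·(1+r) − €780.00.
Month 1: interest €424.12; balance after payment €18,424.12.
Month 2: interest €416.08; balance after payment €18,060.19.
Closed form: n = −ln(1 − rB₀/P)/ln(1+r) = −ln(0.45626)/ln(1.02258) ≈ 35.137, so the balance reaches zero during payment 36.

36 months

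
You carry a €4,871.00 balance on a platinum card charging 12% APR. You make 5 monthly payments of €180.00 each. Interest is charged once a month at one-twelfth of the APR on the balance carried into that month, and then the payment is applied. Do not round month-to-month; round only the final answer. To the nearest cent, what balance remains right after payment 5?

€4,201.29

Monthly rate r = 12%/12 = 1% = 0.01.
Each month: B ← B·(1+r) − €180.00.
Month 1: interest €48.71; balance after payment €4,739.71.
Month 2: interest €47.40; balance after payment €4,607.11.
Month 3: interest €46.07; balance after payment €4,473.18.
Month 4: interest €44.73; balance after payment €4,337.91.
Month 5: interest €43.38; balance after payment €4,201.29.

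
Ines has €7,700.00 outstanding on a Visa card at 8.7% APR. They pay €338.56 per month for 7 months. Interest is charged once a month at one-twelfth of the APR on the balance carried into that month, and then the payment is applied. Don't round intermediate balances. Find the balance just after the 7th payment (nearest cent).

Monthly rate r = 8.7%/12 = 0.725% = 0.00725.
Each month: B ← B·(1+r) − €338.56.
Month 1: interest €55.82; balance after payment €7,417.26.
Month 2: interest €53.78; balance after payment €7,132.48.
Month 3: interest €51.71; balance after payment €6,845.63.
Month 4: interest €49.63; balance after payment €6,556.70.
Month 5: interest €47.54; balance after payment €6,265.68.
Month 6: interest €45.43; balance after payment €5,972.54.
Month 7: interest €43.30; balance after payment €5,677.28.

€5,677.28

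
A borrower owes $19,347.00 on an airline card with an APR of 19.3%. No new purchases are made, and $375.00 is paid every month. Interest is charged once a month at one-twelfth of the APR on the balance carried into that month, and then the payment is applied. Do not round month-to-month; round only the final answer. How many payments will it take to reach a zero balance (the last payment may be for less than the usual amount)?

111 payments

Monthly rate r = 19.3%/12 = 1.60833% = 0.0160833.
Recurrence: B ← B·(1+r) − $375.00.
Month 1: interest $311.16; balance after payment $19,283.16.
Month 2: interest $310.14; balance after payment $19,218.30.
Closed form: n = −ln(1 − rB₀/P)/ln(1+r) = −ln(0.17023)/ln(1.01608) ≈ 110.973, so the balance reaches zero during payment 111.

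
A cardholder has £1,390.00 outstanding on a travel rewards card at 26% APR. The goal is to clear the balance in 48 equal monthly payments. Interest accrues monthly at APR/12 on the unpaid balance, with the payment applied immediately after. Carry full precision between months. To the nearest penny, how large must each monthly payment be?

Monthly rate r = 26%/12 = 2.16667% = 0.0216667.
Level-payment amortization: P = B₀·r / (1 − (1+r)^(−n)) = 1390.00·0.0216667 / (1 − 1.02167^(−48)).
Denominator 1 − (1+r)^(−48) = 0.642597784.
P = 30.1167 / 0.642597784 ≈ 46.87.

£46.87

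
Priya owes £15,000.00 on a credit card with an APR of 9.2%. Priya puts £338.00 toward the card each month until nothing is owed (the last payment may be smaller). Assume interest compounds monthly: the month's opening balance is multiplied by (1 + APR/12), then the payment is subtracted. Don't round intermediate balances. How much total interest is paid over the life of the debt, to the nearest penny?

Monthly rate r = 9.2%/12 = 0.766667% = 0.00766667.
Payoff takes n = ⌈−ln(1 − rB₀/P)/ln(1+r)⌉ = ⌈54.452⌉ = 55 payments; the last is £153.14.
Total paid = 54·£338.00 + £153.14 = £18,405.14.
Total interest = total paid − principal = £18,405.14 − £15,000.00 = £3,405.14.

£3,405.14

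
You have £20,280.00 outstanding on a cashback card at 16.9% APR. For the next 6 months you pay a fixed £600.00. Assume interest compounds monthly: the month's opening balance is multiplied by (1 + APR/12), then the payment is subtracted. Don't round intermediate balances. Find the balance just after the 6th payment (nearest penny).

Monthly rate r = 16.9%/12 = 1.40833% = 0.0140833.
Each month: B ← B·(1+r) − £600.00.
Month 1: interest £285.61; balance after payment £19,965.61.
Month 2: interest £281.18; balance after payment £19,646.79.
Month 3: interest £276.69; balance after payment £19,323.48.
Month 4: interest £272.14; balance after payment £18,995.62.
Month 5: interest £267.52; balance after payment £18,663.15.
Month 6: interest £262.84; balance after payment £18,325.98.

£18,325.98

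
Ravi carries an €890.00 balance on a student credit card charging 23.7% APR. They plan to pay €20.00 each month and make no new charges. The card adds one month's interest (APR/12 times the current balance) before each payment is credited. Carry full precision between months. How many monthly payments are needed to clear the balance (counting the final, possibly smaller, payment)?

108 months

Monthly rate r = 23.7%/12 = 1.975% = 0.01975.
Recurrence: B ← B·(1+r) − €20.00.
Month 1: interest €17.58; balance after payment €887.58.
Month 2: interest €17.53; balance after payment €885.11.
Closed form: n = −ln(1 − rB₀/P)/ln(1+r) = −ln(0.12112)/ln(1.01975) ≈ 107.935, so the balance reaches zero during payment 108.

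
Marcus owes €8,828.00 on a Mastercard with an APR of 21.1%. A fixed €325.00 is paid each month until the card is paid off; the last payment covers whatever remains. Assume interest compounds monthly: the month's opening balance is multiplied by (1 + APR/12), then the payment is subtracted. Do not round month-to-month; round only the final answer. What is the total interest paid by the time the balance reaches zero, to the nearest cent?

€3,280.05

Monthly rate r = 21.1%/12 = 1.75833% = 0.0175833.
Payoff takes n = ⌈−ln(1 − rB₀/P)/ln(1+r)⌉ = ⌈37.254⌉ = 38 payments; the last is €83.05.
Total paid = 37·€325.00 + €83.05 = €12,108.05.
Total interest = total paid − principal = €12,108.05 − €8,828.00 = €3,280.05.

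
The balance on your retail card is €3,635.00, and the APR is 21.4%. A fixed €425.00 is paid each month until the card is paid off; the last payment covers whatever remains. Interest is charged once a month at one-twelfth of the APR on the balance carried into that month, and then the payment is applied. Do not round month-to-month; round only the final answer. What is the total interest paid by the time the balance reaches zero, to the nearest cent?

€345.02

Monthly rate r = 21.4%/12 = 1.78333% = 0.0178333.
Payoff takes n = ⌈−ln(1 − rB₀/P)/ln(1+r)⌉ = ⌈9.363⌉ = 10 payments; the last is €155.02.
Total paid = 9·€425.00 + €155.02 = €3,980.02.
Total interest = total paid − principal = €3,980.02 − €3,635.00 = €345.02.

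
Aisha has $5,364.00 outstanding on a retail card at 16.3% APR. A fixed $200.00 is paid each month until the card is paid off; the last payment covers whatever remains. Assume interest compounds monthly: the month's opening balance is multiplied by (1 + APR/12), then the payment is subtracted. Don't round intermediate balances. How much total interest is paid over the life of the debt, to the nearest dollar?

$1,352

Monthly rate r = 16.3%/12 = 1.35833% = 0.0135833.
Payoff takes n = ⌈−ln(1 − rB₀/P)/ln(1+r)⌉ = ⌈33.578⌉ = 34 payments; the last is $116.01.
Total paid = 33·$200.00 + $116.01 = $6,716.01.
Total interest = total paid − principal = $6,716.01 − $5,364.00 = $1,352.01.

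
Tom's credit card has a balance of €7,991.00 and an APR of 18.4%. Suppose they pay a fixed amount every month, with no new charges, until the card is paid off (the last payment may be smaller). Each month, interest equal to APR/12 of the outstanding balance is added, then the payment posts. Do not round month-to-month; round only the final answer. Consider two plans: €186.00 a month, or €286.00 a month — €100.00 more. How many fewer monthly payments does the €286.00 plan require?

Monthly rate r = 18.4%/12 = 1.53333% = 0.0153333.
At €186.00/mo: n = ⌈−ln(1 − rB₀/P)/ln(1+r)⌉ = 71 payments (last €122.19); total interest = total paid − €7,991.00 = €5,151.19.
At €286.00/mo: 37 payments (last €217.35); total interest €2,522.35.
Payments saved = 71 − 37 = 34.

34 fewer payments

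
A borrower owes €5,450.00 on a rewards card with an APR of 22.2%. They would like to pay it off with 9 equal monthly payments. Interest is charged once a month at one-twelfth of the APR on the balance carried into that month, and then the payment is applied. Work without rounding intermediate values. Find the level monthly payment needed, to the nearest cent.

Monthly rate r = 22.2%/12 = 1.85% = 0.0185.
Level-payment amortization: P = B₀·r / (1 − (1+r)^(−n)) = 5450.00·0.0185 / (1 − 1.0185^(−9)).
Denominator 1 − (1+r)^(−9) = 0.152088159.
P = 100.825 / 0.152088159 ≈ 662.94.

€662.94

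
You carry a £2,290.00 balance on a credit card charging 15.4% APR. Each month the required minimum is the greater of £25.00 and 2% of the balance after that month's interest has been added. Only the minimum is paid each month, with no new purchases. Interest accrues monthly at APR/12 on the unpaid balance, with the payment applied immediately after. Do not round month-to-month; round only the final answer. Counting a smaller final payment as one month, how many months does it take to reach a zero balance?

162 months

Monthly rate r = 15.4%/12 = 1.28333% = 0.0128333.
While 2% of the post-interest balance exceeds £25.00, each month B ← (B·(1+r))·(1 − 0.02), i.e. B shrinks by the factor (1+r)·0.98 = 0.99258.
This holds for months 1–83. Entering month 84 the balance is £1,233.82; 2% of the post-interest balance is now below £25.00, so the flat £25.00 minimum applies from here.
From month 84 a fixed £25.00 at rate r clears £1,233.82 in 79 more payments. Total: 83 + 79 = 162 months.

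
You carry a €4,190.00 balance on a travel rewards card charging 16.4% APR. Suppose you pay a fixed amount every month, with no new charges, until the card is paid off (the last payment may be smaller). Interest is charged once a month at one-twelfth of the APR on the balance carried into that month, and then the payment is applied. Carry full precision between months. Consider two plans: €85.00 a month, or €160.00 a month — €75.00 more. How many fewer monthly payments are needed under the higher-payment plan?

Monthly rate r = 16.4%/12 = 1.36667% = 0.0136667.
At €85.00/mo: n = ⌈−ln(1 − rB₀/P)/ln(1+r)⌉ = 83 payments (last €42.84); total interest = total paid − €4,190.00 = €2,822.84.
At €160.00/mo: 33 payments (last €102.01); total interest €1,032.01.
Payments saved = 83 − 33 = 50.

50 fewer payments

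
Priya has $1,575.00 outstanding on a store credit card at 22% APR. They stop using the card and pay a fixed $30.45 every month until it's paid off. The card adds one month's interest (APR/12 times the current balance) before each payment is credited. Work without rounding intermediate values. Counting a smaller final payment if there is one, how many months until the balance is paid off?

164 months

Monthly rate r = 22%/12 = 1.83333% = 0.0183333.
Recurrence: B ← B·(1+r) − $30.45.
Month 1: interest $28.88; balance after payment $1,573.42.
Month 2: interest $28.85; balance after payment $1,571.82.
Closed form: n = −ln(1 − rB₀/P)/ln(1+r) = −ln(0.051724)/ln(1.01833) ≈ 163.031, so the balance reaches zero during payment 164.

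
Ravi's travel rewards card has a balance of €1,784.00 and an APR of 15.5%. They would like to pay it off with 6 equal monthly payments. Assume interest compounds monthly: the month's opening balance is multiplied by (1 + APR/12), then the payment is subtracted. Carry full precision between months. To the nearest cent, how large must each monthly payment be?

€310.92

Monthly rate r = 15.5%/12 = 1.29167% = 0.0129167.
Level-payment amortization: P = B₀·r / (1 − (1+r)^(−n)) = 1784.00·0.0129167 / (1 − 1.01292^(−6)).
Denominator 1 − (1+r)^(−6) = 0.0741136165.
P = 23.0433 / 0.0741136165 ≈ 310.92.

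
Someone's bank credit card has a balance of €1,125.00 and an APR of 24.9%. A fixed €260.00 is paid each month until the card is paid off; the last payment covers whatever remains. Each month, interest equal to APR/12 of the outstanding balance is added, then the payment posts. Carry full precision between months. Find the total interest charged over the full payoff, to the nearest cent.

Monthly rate r = 24.9%/12 = 2.075% = 0.02075.
Payoff takes n = ⌈−ln(1 − rB₀/P)/ln(1+r)⌉ = ⌈4.581⌉ = 5 payments; the last is €151.58.
Total paid = 4·€260.00 + €151.58 = €1,191.58.
Total interest = total paid − principal = €1,191.58 − €1,125.00 = €66.58.

€66.58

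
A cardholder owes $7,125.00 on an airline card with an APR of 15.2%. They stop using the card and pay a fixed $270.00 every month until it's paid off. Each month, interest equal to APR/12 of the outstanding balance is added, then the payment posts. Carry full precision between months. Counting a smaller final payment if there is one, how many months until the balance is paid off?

33 months

Monthly rate r = 15.2%/12 = 1.26667% = 0.0126667.
Recurrence: B ← B·(1+r) − $270.00.
Month 1: interest $90.25; balance after payment $6,945.25.
Month 2: interest $87.97; balance after payment $6,763.22.
Closed form: n = −ln(1 − rB₀/P)/ln(1+r) = −ln(0.66574)/ln(1.01267) ≈ 32.323, so the balance reaches zero during payment 33.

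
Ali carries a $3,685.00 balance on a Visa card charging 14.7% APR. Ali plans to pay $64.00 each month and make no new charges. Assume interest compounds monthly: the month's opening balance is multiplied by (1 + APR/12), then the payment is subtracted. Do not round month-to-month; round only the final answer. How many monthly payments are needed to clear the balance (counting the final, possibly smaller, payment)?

101 months

Monthly rate r = 14.7%/12 = 1.225% = 0.01225.
Recurrence: B ← B·(1+r) − $64.00.
Month 1: interest $45.14; balance after payment $3,666.14.
Month 2: interest $44.91; balance after payment $3,647.05.
Closed form: n = −ln(1 − rB₀/P)/ln(1+r) = −ln(0.29467)/ln(1.01225) ≈ 100.357, so the balance reaches zero during payment 101.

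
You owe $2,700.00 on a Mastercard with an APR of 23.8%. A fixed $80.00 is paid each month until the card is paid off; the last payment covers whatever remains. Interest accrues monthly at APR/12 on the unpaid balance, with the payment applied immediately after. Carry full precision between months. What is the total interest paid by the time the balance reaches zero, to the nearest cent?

$1,808.59

Monthly rate r = 23.8%/12 = 1.98333% = 0.0198333.
Payoff takes n = ⌈−ln(1 − rB₀/P)/ln(1+r)⌉ = ⌈56.355⌉ = 57 payments; the last is $28.59.
Total paid = 56·$80.00 + $28.59 = $4,508.59.
Total interest = total paid − principal = $4,508.59 − $2,700.00 = $1,808.59.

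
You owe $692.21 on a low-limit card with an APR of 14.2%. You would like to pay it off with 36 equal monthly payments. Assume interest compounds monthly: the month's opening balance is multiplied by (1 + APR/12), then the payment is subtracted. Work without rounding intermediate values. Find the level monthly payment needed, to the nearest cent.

$23.73

Monthly rate r = 14.2%/12 = 1.18333% = 0.0118333.
Level-payment amortization: P = B₀·r / (1 − (1+r)^(−n)) = 692.21·0.0118333 / (1 − 1.01183^(−36)).
Denominator 1 − (1+r)^(−36) = 0.345248307.
P = 8.19115 / 0.345248307 ≈ 23.73.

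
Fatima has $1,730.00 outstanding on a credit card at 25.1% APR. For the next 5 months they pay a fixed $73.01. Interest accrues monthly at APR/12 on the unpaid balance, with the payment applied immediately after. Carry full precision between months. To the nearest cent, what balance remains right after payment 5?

Monthly rate r = 25.1%/12 = 2.09167% = 0.0209167.
Each month: B ← B·(1+r) − $73.01.
Month 1: interest $36.19; balance after payment $1,693.18.
Month 2: interest $35.42; balance after payment $1,655.58.
Month 3: interest $34.63; balance after payment $1,617.20.
Month 4: interest $33.83; balance after payment $1,578.02.
Month 5: interest $33.01; balance after payment $1,538.01.

$1,538.01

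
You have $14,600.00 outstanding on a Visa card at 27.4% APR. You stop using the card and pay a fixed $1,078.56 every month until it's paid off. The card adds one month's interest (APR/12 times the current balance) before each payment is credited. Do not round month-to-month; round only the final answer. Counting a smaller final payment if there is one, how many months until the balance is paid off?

17 months

Monthly rate r = 27.4%/12 = 2.28333% = 0.0228333.
Recurrence: B ← B·(1+r) − $1,078.56.
Month 1: interest $333.37; balance after payment $13,854.81.
Month 2: interest $316.35; balance after payment $13,092.60.
Closed form: n = −ln(1 − rB₀/P)/ln(1+r) = −ln(0.69092)/ln(1.02283) ≈ 16.377, so the balance reaches zero during payment 17.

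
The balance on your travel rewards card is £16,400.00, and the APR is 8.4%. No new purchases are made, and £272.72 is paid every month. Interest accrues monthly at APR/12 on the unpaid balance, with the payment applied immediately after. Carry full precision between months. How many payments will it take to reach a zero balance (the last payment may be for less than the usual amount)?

Monthly rate r = 8.4%/12 = 0.7% = 0.007.
Recurrence: B ← B·(1+r) − £272.72.
Month 1: interest £114.80; balance after payment £16,242.08.
Month 2: interest £113.69; balance after payment £16,083.05.
Closed form: n = −ln(1 − rB₀/P)/ln(1+r) = −ln(0.57906)/ln(1.007) ≈ 78.324, so the balance reaches zero during payment 79.

79 payments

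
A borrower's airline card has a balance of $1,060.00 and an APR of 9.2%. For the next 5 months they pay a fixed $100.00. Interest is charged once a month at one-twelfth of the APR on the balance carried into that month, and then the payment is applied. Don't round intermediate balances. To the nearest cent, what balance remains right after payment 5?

$593.54

Monthly rate r = 9.2%/12 = 0.766667% = 0.00766667.
Each month: B ← B·(1+r) − $100.00.
Month 1: interest $8.13; balance after payment $968.13.
Month 2: interest $7.42; balance after payment $875.55.
Month 3: interest $6.71; balance after payment $782.26.
Month 4: interest $6.00; balance after payment $688.26.
Month 5: interest $5.28; balance after payment $593.54.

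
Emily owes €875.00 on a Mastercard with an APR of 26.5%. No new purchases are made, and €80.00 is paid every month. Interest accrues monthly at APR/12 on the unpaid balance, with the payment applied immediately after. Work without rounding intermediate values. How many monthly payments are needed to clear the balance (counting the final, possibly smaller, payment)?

Monthly rate r = 26.5%/12 = 2.20833% = 0.0220833.
Recurrence: B ← B·(1+r) − €80.00.
Month 1: interest €19.32; balance after payment €814.32.
Month 2: interest €17.98; balance after payment €752.31.
Closed form: n = −ln(1 − rB₀/P)/ln(1+r) = −ln(0.75846)/ln(1.02208) ≈ 12.657, so the balance reaches zero during payment 13.

13 months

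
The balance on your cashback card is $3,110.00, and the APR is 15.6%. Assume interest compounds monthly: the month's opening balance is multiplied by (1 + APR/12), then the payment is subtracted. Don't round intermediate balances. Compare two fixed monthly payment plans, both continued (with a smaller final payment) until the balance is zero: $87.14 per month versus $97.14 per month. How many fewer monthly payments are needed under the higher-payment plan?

7 fewer payments

Monthly rate r = 15.6%/12 = 1.3% = 0.013.
At $87.14/mo: n = ⌈−ln(1 − rB₀/P)/ln(1+r)⌉ = 49 payments (last $24.26); total interest = total paid − $3,110.00 = $1,096.98.
At $97.14/mo: 42 payments (last $65.10); total interest $937.84.
Payments saved = 49 − 42 = 7.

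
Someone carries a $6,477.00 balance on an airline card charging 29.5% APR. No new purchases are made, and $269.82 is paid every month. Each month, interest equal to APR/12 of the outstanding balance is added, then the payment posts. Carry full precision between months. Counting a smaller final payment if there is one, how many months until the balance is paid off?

37 payments

Monthly rate r = 29.5%/12 = 2.45833% = 0.0245833.
Recurrence: B ← B·(1+r) − $269.82.
Month 1: interest $159.23; balance after payment $6,366.41.
Month 2: interest $156.51; balance after payment $6,253.09.
Closed form: n = −ln(1 − rB₀/P)/ln(1+r) = −ln(0.40988)/ln(1.02458) ≈ 36.724, so the balance reaches zero during payment 37.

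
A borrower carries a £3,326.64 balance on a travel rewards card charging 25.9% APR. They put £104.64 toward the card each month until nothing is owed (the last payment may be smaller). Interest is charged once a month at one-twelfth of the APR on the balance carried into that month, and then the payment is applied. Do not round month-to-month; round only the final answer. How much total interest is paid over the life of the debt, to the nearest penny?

£2,352.45

Monthly rate r = 25.9%/12 = 2.15833% = 0.0215833.
Payoff takes n = ⌈−ln(1 − rB₀/P)/ln(1+r)⌉ = ⌈54.271⌉ = 55 payments; the last is £28.53.
Total paid = 54·£104.64 + £28.53 = £5,679.09.
Total interest = total paid − principal = £5,679.09 − £3,326.64 = £2,352.45.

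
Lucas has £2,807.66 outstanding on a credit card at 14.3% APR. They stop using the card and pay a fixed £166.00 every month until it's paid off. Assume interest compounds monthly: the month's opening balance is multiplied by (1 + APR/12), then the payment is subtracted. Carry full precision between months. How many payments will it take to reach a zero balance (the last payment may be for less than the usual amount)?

20 payments

Monthly rate r = 14.3%/12 = 1.19167% = 0.0119167.
Recurrence: B ← B·(1+r) − £166.00.
Month 1: interest £33.46; balance after payment £2,675.12.
Month 2: interest £31.88; balance after payment £2,541.00.
Closed form: n = −ln(1 − rB₀/P)/ln(1+r) = −ln(0.79845)/ln(1.01192) ≈ 19.001, so the balance reaches zero during payment 20.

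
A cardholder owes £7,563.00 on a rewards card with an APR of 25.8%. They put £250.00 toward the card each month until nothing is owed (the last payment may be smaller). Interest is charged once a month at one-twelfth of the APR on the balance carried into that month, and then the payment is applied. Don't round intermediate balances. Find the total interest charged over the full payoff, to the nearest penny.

£4,789.68

Monthly rate r = 25.8%/12 = 2.15% = 0.0215.
Payoff takes n = ⌈−ln(1 − rB₀/P)/ln(1+r)⌉ = ⌈49.408⌉ = 50 payments; the last is £102.68.
Total paid = 49·£250.00 + £102.68 = £12,352.68.
Total interest = total paid − principal = £12,352.68 − £7,563.00 = £4,789.68.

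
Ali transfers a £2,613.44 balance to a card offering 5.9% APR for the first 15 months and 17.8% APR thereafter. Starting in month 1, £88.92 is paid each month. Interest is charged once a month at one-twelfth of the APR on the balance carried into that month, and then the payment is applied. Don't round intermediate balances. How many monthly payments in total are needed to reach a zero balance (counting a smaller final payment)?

34 payments

Promo months 1–15 at r₀ = 5.9%/12 = 0.00491667; months 16+ at r₁ = 17.8%/12 = 0.0148333.
After month 15: iterate B ← B·(1+r₀) − £88.92 for 15 months → £1,432.26.
Then at r₁ with £88.92/mo: n₂ = −ln(1 − r₁·B/P)/ln(1+r₁) ≈ 18.54 → 19 more payments.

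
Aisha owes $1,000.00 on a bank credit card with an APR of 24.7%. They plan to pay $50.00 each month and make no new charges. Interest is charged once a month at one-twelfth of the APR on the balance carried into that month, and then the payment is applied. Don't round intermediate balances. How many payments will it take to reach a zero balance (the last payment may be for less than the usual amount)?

27 months

Monthly rate r = 24.7%/12 = 2.05833% = 0.0205833.
Recurrence: B ← B·(1+r) − $50.00.
Month 1: interest $20.58; balance after payment $970.58.
Month 2: interest $19.98; balance after payment $940.56.
Closed form: n = −ln(1 − rB₀/P)/ln(1+r) = −ln(0.58833)/ln(1.02058) ≈ 26.036, so the balance reaches zero during payment 27.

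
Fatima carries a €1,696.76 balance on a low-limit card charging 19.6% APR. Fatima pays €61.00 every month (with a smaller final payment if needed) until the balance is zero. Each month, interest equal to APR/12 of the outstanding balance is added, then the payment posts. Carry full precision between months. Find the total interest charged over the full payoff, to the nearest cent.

Monthly rate r = 19.6%/12 = 1.63333% = 0.0163333.
Payoff takes n = ⌈−ln(1 − rB₀/P)/ln(1+r)⌉ = ⌈37.388⌉ = 38 payments; the last is €23.76.
Total paid = 37·€61.00 + €23.76 = €2,280.76.
Total interest = total paid − principal = €2,280.76 − €1,696.76 = €584.00.

€584.00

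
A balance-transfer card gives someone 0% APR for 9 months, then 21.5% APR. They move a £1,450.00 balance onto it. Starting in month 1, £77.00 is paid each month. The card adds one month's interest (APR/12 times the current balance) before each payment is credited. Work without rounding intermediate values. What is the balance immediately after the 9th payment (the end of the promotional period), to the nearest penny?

Promo months 1–9 at r₀ = 0%/12 = 0; months 10+ at r₁ = 21.5%/12 = 0.0179167.
After month 9 (no interest yet): B = £1,450.00 − 9·£77.00 = £757.00.

£757.00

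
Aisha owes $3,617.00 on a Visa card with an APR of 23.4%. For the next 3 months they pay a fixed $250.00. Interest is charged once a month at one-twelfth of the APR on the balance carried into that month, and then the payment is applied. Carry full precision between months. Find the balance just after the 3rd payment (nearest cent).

Monthly rate r = 23.4%/12 = 1.95% = 0.0195.
Each month: B ← B·(1+r) − $250.00.
Month 1: interest $70.53; balance after payment $3,437.53.
Month 2: interest $67.03; balance after payment $3,254.56.
Month 3: interest $63.46; balance after payment $3,068.03.

$3,068.03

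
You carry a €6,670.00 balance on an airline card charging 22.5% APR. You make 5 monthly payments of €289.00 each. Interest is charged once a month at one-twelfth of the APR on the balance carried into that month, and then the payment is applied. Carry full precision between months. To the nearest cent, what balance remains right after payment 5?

Monthly rate r = 22.5%/12 = 1.875% = 0.01875.
Each month: B ← B·(1+r) − €289.00.
Month 1: interest €125.06; balance after payment €6,506.06.
Month 2: interest €121.99; balance after payment €6,339.05.
Month 3: interest €118.86; balance after payment €6,168.91.
Month 4: interest €115.67; balance after payment €5,995.58.
Month 5: interest €112.42; balance after payment €5,818.99.

€5,818.99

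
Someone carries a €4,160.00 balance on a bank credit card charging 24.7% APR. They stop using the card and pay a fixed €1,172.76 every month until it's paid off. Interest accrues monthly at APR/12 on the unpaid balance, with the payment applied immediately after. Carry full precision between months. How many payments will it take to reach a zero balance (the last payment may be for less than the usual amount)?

4 months

Monthly rate r = 24.7%/12 = 2.05833% = 0.0205833.
Recurrence: B ← B·(1+r) − €1,172.76.
Month 1: interest €85.63; balance after payment €3,072.87.
Month 2: interest €63.25; balance after payment €1,963.36.
Month 3: interest €40.41; balance after payment €831.01.
Month 4: interest €17.10; balance after payment €0.00.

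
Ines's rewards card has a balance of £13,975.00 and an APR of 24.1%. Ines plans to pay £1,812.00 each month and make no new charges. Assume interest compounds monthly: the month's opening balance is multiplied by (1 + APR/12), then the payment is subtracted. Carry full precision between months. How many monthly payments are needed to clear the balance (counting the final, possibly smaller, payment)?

Monthly rate r = 24.1%/12 = 2.00833% = 0.0200833.
Recurrence: B ← B·(1+r) − £1,812.00.
Month 1: interest £280.66; balance after payment £12,443.66.
Month 2: interest £249.91; balance after payment £10,881.57.
Closed form: n = −ln(1 − rB₀/P)/ln(1+r) = −ln(0.84511)/ln(1.02008) ≈ 8.464, so the balance reaches zero during payment 9.

9 payments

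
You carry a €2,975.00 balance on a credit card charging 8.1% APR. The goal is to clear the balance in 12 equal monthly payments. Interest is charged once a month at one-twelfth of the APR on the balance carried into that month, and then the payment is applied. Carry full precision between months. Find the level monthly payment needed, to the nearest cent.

€258.93

Monthly rate r = 8.1%/12 = 0.675% = 0.00675.
Level-payment amortization: P = B₀·r / (1 − (1+r)^(−n)) = 2975.00·0.00675 / (1 − 1.00675^(−12)).
Denominator 1 − (1+r)^(−12) = 0.0775552985.
P = 20.0813 / 0.0775552985 ≈ 258.93.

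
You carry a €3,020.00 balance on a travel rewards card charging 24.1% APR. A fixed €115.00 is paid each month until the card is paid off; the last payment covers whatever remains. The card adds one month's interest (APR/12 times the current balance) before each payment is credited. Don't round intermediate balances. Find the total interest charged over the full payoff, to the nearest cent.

Monthly rate r = 24.1%/12 = 2.00833% = 0.0200833.
Payoff takes n = ⌈−ln(1 − rB₀/P)/ln(1+r)⌉ = ⌈37.694⌉ = 38 payments; the last is €80.04.
Total paid = 37·€115.00 + €80.04 = €4,335.04.
Total interest = total paid − principal = €4,335.04 − €3,020.00 = €1,315.04.

€1,315.04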